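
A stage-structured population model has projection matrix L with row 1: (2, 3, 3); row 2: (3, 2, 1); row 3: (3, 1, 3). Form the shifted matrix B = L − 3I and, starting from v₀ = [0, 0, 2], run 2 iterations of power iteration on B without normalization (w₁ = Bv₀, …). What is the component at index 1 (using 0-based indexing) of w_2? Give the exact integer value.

16

B = L − 3I has rows (-1, 3, 3); (3, -1, 1); (3, 1, 0)
w1 = Bv₀ = (6, 2, 0)
w2 = Bw1 = (0, 16, 20)
Requested component of w2: 16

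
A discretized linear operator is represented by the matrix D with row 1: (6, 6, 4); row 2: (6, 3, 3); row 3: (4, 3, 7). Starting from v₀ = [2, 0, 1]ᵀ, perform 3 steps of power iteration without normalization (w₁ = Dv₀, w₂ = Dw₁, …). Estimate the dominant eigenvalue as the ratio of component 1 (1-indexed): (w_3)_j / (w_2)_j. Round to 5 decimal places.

w1 = Dv₀ = (6·2 + 6·0 + 4·1; 6·2 + 3·0 + 3·1; 4·2 + 3·0 + 7·1) = (16, 15, 15)
w2 = Dw1 = (6·16 + 6·15 + 4·15; 6·16 + 3·15 + 3·15; 4·16 + 3·15 + 7·15) = (246, 186, 214)
w3 = Dw2 = (3448, 2676, 3040)
Ratio at component: 3448 / 246 = 14.01626

14.01626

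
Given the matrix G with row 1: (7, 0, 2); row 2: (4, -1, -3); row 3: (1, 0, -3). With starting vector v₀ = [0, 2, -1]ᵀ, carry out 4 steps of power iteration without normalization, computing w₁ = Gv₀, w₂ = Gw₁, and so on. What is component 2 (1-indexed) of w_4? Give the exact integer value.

-406

w1 = Gv₀ = (7·0 + 0·2 + 2·(-1); 4·0 + (-1)·2 + (-3)·(-1); 1·0 + 0·2 + (-3)·(-1)) = (-2, 1, 3)
w2 = Gw1 = (7·(-2) + 0·1 + 2·3; 4·(-2) + (-1)·1 + (-3)·3; 1·(-2) + 0·1 + (-3)·3) = (-8, -18, -11)
w3 = Gw2 = (-78, 19, 25)
w4 = Gw3 = (-496, -406, -153)
The requested component of w4 is -406.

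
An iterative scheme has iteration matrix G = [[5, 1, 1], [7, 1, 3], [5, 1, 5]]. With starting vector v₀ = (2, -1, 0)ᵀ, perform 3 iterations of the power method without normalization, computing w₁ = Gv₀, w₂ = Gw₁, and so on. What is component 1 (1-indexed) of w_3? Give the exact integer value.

w1 = Gv₀ = (5·2 + 1·(-1) + 1·0; 7·2 + 1·(-1) + 3·0; 5·2 + 1·(-1) + 5·0) = (9, 13, 9)
w2 = Gw1 = (5·9 + 1·13 + 1·9; 7·9 + 1·13 + 3·9; 5·9 + 1·13 + 5·9) = (67, 103, 103)
w3 = Gw2 = (541, 881, 953)
The requested component of w3 is 541.

541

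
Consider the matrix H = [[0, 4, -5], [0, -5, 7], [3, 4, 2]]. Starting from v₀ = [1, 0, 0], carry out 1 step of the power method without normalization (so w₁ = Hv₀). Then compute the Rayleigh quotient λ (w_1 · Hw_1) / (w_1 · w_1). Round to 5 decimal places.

w1 = Hv₀ = (0·1 + 4·0 + (-5)·0; 0·1 + (-5)·0 + 7·0; 3·1 + 4·0 + 2·0) = (0, 0, 3)
Hw1 = (-15, 21, 6)
w1·Hw1 = 0·(-15) + 0·21 + 3·6 = 18; w1·w1 = 0·0 + 0·0 + 3·3 = 9
λ ≈ 18/9 = 2.00000

λ ≈ 2.00000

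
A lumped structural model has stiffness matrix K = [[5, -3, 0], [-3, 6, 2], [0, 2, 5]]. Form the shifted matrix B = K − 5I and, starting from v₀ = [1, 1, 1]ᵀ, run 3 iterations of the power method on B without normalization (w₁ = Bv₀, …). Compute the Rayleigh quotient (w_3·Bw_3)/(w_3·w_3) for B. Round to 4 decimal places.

B = K − 5I has rows (0, -3, 0); (-3, 1, 2); (0, 2, 0)
w1 = Bv₀ = (0·1 + (-3)·1 + 0·1; (-3)·1 + 1·1 + 2·1; 0·1 + 2·1 + 0·1) = (-3, 0, 2)
w2 = Bw1 = (0·(-3) + (-3)·0 + 0·2; (-3)·(-3) + 1·0 + 2·2; 0·(-3) + 2·0 + 0·2) = (0, 13, 0)
w3 = Bw2 = (-39, 13, 26)
Bw3 = (-39, 182, 26)
w3·Bw3 = 4563; w3·w3 = 2366; μ ≈ 4563/2366 = 1.9286

1.9286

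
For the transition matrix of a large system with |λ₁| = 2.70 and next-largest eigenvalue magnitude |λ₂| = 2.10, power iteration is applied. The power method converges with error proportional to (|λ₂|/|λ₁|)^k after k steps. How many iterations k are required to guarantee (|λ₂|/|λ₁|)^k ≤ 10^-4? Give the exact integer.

|λ₂/λ₁| = 2.10/2.70 = 0.77778
Need k ≥ ln(10^-4) / ln(0.77778) = -9.2103 / -0.2513 ≈ 36.649
Smallest integer k satisfying the bound: 37

37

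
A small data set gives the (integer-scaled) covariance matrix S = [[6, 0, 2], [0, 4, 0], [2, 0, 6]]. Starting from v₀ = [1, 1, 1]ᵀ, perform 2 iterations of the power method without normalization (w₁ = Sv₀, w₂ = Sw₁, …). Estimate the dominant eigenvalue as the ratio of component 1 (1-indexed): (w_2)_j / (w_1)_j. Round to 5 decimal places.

w1 = Sv₀ = (6·1 + 0·1 + 2·1; 0·1 + 4·1 + 0·1; 2·1 + 0·1 + 6·1) = (8, 4, 8)
w2 = Sw1 = (6·8 + 0·4 + 2·8; 0·8 + 4·4 + 0·8; 2·8 + 0·4 + 6·8) = (64, 16, 64)
Ratio at component: 64 / 8 = 8.00000

λ ≈ 8.00000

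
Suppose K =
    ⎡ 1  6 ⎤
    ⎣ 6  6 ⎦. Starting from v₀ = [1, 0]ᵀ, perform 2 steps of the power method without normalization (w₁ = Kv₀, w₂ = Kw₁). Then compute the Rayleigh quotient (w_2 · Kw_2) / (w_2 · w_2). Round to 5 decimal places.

9.76732

w1 = Kv₀ = (1·1 + 6·0; 6·1 + 6·0) = (1, 6)
w2 = Kw1 = (1·1 + 6·6; 6·1 + 6·6) = (37, 42)
Kw2 = (289, 474)
w2·Kw2 = 37·289 + 42·474 = 30601; w2·w2 = 37·37 + 42·42 = 3133
λ ≈ 30601/3133 = 9.76732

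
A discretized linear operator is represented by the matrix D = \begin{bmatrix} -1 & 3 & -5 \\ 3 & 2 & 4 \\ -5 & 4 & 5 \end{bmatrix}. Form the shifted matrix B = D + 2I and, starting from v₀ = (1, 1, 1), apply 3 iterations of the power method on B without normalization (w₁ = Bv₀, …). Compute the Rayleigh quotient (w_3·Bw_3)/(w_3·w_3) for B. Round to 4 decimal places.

μ ≈ 10.3543

B = D + 2I has rows (1, 3, -5); (3, 4, 4); (-5, 4, 7)
w1 = Bv₀ = (-1, 11, 6)
w2 = Bw1 = (2, 65, 91)
w3 = Bw2 = (-258, 630, 887)
Bw3 = (-2803, 5294, 10019)
w3·Bw3 = 12945247; w3·w3 = 1250233; μ ≈ 12945247/1250233 = 10.3543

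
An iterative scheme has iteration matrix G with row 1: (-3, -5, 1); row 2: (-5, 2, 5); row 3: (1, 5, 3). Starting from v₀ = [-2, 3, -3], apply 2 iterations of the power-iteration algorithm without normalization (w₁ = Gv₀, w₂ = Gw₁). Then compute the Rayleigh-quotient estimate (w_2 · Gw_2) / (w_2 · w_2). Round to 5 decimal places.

λ ≈ -1.80612

w1 = Gv₀ = ((-3)·(-2) + (-5)·3 + 1·(-3); (-5)·(-2) + 2·3 + 5·(-3); 1·(-2) + 5·3 + 3·(-3)) = (-12, 1, 4)
w2 = Gw1 = ((-3)·(-12) + (-5)·1 + 1·4; (-5)·(-12) + 2·1 + 5·4; 1·(-12) + 5·1 + 3·4) = (35, 82, 5)
Gw2 = (-510, 14, 460)
w2·Gw2 = 35·(-510) + 82·14 + 5·460 = -14402; w2·w2 = 35·35 + 82·82 + 5·5 = 7974
λ ≈ -14402/7974 = -1.80612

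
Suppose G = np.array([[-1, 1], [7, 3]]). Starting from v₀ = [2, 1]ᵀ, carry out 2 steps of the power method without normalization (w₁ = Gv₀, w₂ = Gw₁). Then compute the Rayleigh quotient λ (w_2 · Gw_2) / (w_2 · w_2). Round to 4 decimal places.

w1 = Gv₀ = ((-1)·2 + 1·1; 7·2 + 3·1) = (-1, 17)
w2 = Gw1 = ((-1)·(-1) + 1·17; 7·(-1) + 3·17) = (18, 44)
Gw2 = (26, 258)
w2·Gw2 = 18·26 + 44·258 = 11820; w2·w2 = 18·18 + 44·44 = 2260
λ ≈ 11820/2260 = 5.2301

λ ≈ 5.2301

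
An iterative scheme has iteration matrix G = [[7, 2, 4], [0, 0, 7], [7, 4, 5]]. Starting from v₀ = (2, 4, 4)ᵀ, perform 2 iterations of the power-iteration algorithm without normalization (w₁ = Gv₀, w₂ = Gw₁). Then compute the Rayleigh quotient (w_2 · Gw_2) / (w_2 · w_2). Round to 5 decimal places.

13.00849

w1 = Gv₀ = (7·2 + 2·4 + 4·4; 0·2 + 0·4 + 7·4; 7·2 + 4·4 + 5·4) = (38, 28, 50)
w2 = Gw1 = (7·38 + 2·28 + 4·50; 0·38 + 0·28 + 7·50; 7·38 + 4·28 + 5·50) = (522, 350, 628)
Gw2 = (6866, 4396, 8194)
w2·Gw2 = 522·6866 + 350·4396 + 628·8194 = 10268484; w2·w2 = 522·522 + 350·350 + 628·628 = 789368
λ ≈ 10268484/789368 = 13.00849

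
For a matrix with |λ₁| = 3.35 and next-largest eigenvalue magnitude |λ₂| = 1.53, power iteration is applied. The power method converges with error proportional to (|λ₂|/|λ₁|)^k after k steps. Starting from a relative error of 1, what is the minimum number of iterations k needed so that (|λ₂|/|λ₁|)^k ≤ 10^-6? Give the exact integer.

18

|λ₂/λ₁| = 1.53/3.35 = 0.45672
Need k ≥ ln(10^-6) / ln(0.45672) = -13.8155 / -0.7837 ≈ 17.629
Smallest integer k satisfying the bound: 18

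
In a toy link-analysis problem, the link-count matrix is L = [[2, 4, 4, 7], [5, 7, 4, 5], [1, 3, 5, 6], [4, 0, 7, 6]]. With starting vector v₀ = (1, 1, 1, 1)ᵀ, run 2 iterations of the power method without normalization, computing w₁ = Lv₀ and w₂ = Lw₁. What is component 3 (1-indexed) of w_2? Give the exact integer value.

w1 = Lv₀ = (2·1 + 4·1 + 4·1 + 7·1; 5·1 + 7·1 + 4·1 + 5·1; 1·1 + 3·1 + 5·1 + 6·1; 4·1 + 0·1 + 7·1 + 6·1) = (17, 21, 15, 17)
w2 = Lw1 = (2·17 + 4·21 + 4·15 + 7·17; 5·17 + 7·21 + 4·15 + 5·17; 1·17 + 3·21 + 5·15 + 6·17; 4·17 + 0·21 + 7·15 + 6·17) = (297, 377, 257, 275)
The requested component of w2 is 257.

257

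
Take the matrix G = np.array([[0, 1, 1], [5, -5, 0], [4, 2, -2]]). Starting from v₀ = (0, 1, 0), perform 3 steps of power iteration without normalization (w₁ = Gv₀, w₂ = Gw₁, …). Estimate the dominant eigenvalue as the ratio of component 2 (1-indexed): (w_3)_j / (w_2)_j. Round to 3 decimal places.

w1 = Gv₀ = (0·0 + 1·1 + 1·0; 5·0 + (-5)·1 + 0·0; 4·0 + 2·1 + (-2)·0) = (1, -5, 2)
w2 = Gw1 = (0·1 + 1·(-5) + 1·2; 5·1 + (-5)·(-5) + 0·2; 4·1 + 2·(-5) + (-2)·2) = (-3, 30, -10)
w3 = Gw2 = (20, -165, 68)
Ratio at component: -165 / 30 = -5.500

λ ≈ -5.500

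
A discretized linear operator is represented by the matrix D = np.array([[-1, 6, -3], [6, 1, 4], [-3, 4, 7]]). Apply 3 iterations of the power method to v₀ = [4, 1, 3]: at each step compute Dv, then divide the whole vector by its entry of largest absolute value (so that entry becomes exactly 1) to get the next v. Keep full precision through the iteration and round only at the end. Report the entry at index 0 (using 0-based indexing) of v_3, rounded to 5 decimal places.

Dv0 = (-7.000000, 37.000000, 13.000000); divide by 37.000000 → v1 = (-0.189189, 1.000000, 0.351351)
Dv1 = (5.135135, 1.270270, 7.027027); divide by 7.027027 → v2 = (0.730769, 0.180769, 1.000000)
Dv2 = (-2.646154, 8.565385, 5.530769); divide by 8.565385 → v3 = (-0.308936, 1.000000, 0.645712)
Requested entry of v3: -688/2227 = -0.30894

-0.30894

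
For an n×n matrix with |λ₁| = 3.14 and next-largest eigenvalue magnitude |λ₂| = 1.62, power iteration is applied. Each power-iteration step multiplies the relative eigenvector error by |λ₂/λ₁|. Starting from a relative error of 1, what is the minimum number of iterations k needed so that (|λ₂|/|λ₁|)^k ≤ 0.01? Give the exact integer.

|λ₂/λ₁| = 1.62/3.14 = 0.51592
Need k ≥ ln(0.01) / ln(0.51592) = -4.6052 / -0.6618 ≈ 6.959
Smallest integer k satisfying the bound: 7

7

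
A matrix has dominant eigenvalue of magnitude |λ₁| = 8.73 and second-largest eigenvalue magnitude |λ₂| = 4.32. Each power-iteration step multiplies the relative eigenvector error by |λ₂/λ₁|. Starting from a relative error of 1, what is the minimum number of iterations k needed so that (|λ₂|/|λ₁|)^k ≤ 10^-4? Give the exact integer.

14

|λ₂/λ₁| = 4.32/8.73 = 0.49485
Need k ≥ ln(10^-4) / ln(0.49485) = -9.2103 / -0.7035 ≈ 13.092
Smallest integer k satisfying the bound: 14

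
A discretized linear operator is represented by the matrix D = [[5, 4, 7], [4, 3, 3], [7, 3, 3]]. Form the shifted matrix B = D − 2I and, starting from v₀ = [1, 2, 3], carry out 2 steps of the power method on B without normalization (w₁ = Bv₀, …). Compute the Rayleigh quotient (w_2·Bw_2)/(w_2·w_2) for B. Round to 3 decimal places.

B = D − 2I has rows (3, 4, 7); (4, 1, 3); (7, 3, 1)
w1 = Bv₀ = (3·1 + 4·2 + 7·3; 4·1 + 1·2 + 3·3; 7·1 + 3·2 + 1·3) = (32, 15, 16)
w2 = Bw1 = (3·32 + 4·15 + 7·16; 4·32 + 1·15 + 3·16; 7·32 + 3·15 + 1·16) = (268, 191, 285)
Bw2 = (3563, 2118, 2734)
w2·Bw2 = 2138612; w2·w2 = 189530; μ ≈ 2138612/189530 = 11.284

μ ≈ 11.284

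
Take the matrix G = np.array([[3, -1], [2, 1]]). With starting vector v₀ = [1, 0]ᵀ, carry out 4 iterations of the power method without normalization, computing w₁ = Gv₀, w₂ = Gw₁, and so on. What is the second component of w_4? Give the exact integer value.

48

w1 = Gv₀ = (3, 2)
w2 = Gw1 = (7, 8)
w3 = Gw2 = (13, 22)
w4 = Gw3 = (17, 48)
The requested component of w4 is 48.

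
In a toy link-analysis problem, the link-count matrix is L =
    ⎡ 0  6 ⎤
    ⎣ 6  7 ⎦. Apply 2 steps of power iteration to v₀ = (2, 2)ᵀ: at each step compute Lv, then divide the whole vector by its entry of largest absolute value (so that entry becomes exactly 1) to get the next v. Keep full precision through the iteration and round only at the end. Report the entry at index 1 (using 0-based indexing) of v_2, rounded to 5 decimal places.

Lv0 = (12.000000, 26.000000); divide by 26.000000 → v1 = (0.461538, 1.000000)
Lv1 = (6.000000, 9.769231); divide by 9.769231 → v2 = (0.614173, 1.000000)
Requested entry of v2: 254/254 = 1.00000

1.00000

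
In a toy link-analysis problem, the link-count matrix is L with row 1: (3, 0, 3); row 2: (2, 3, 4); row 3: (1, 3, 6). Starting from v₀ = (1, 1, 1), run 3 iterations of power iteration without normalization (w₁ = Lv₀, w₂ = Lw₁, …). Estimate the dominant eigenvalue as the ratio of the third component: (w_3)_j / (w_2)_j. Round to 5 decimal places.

w1 = Lv₀ = (6, 9, 10)
w2 = Lw1 = (48, 79, 93)
w3 = Lw2 = (423, 705, 843)
Ratio at component: 843 / 93 = 9.06452

λ ≈ 9.06452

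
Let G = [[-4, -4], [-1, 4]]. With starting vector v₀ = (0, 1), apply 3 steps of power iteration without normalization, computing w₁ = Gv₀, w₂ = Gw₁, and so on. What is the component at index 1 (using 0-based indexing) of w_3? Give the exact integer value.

80

w1 = Gv₀ = (-4, 4)
w2 = Gw1 = (0, 20)
w3 = Gw2 = (-80, 80)
The requested component of w3 is 80.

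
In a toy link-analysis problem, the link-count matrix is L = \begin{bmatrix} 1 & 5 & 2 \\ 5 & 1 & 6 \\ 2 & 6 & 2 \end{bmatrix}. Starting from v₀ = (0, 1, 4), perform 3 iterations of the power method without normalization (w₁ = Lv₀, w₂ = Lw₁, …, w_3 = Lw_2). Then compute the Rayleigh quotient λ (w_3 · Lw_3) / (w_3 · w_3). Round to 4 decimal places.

w1 = Lv₀ = (13, 25, 14)
w2 = Lw1 = (166, 174, 204)
w3 = Lw2 = (1444, 2228, 1784)
Lw3 = (16152, 20152, 19824)
w3·Lw3 = 1444·16152 + 2228·20152 + 1784·19824 = 103588160; w3·w3 = 1444·1444 + 2228·2228 + 1784·1784 = 10231776
λ ≈ 103588160/10231776 = 10.1242

λ ≈ 10.1242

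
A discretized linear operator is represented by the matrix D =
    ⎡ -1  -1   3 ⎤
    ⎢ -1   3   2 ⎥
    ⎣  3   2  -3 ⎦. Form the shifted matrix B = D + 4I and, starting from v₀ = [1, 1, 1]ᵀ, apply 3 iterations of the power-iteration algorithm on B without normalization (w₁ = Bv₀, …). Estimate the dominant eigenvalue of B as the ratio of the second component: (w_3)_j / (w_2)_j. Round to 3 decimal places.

7.778

B = D + 4I has rows (3, -1, 3); (-1, 7, 2); (3, 2, 1)
w1 = Bv₀ = (3·1 + (-1)·1 + 3·1; (-1)·1 + 7·1 + 2·1; 3·1 + 2·1 + 1·1) = (5, 8, 6)
w2 = Bw1 = (3·5 + (-1)·8 + 3·6; (-1)·5 + 7·8 + 2·6; 3·5 + 2·8 + 1·6) = (25, 63, 37)
w3 = Bw2 = (123, 490, 238)
Ratio: 490/63 = 7.778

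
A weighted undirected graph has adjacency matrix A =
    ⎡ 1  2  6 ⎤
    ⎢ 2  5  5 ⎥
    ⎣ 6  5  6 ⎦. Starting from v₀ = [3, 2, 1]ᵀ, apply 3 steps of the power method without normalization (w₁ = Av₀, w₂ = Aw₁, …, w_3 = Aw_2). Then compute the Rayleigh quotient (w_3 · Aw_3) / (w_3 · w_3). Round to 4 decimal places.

w1 = Av₀ = (1·3 + 2·2 + 6·1; 2·3 + 5·2 + 5·1; 6·3 + 5·2 + 6·1) = (13, 21, 34)
w2 = Aw1 = (1·13 + 2·21 + 6·34; 2·13 + 5·21 + 5·34; 6·13 + 5·21 + 6·34) = (259, 301, 387)
w3 = Aw2 = (3183, 3958, 5381)
Aw3 = (43385, 53061, 71174)
w3·Aw3 = 3183·43385 + 3958·53061 + 5381·71174 = 731097187; w3·w3 = 3183·3183 + 3958·3958 + 5381·5381 = 54752414
λ ≈ 731097187/54752414 = 13.3528

λ ≈ 13.3528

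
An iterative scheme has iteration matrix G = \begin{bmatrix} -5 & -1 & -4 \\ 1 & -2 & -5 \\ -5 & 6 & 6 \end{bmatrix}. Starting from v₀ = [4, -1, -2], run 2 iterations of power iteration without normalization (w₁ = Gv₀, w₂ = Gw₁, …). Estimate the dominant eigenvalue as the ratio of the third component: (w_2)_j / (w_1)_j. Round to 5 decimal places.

2.02632

w1 = Gv₀ = ((-5)·4 + (-1)·(-1) + (-4)·(-2); 1·4 + (-2)·(-1) + (-5)·(-2); (-5)·4 + 6·(-1) + 6·(-2)) = (-11, 16, -38)
w2 = Gw1 = ((-5)·(-11) + (-1)·16 + (-4)·(-38); 1·(-11) + (-2)·16 + (-5)·(-38); (-5)·(-11) + 6·16 + 6·(-38)) = (191, 147, -77)
Ratio at component: -77 / -38 = 2.02632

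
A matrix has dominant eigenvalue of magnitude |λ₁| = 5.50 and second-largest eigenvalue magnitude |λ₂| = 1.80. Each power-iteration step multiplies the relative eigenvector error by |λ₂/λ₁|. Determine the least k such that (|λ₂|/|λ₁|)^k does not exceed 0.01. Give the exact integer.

|λ₂/λ₁| = 1.80/5.50 = 0.32727
Need k ≥ ln(0.01) / ln(0.32727) = -4.6052 / -1.1170 ≈ 4.123
Smallest integer k satisfying the bound: 5

5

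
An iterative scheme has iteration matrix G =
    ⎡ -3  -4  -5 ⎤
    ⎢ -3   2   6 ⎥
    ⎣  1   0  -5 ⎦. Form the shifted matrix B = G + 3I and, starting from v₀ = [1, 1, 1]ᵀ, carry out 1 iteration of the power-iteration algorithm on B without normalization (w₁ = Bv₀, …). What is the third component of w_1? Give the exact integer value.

B = G + 3I has rows (0, -4, -5); (-3, 5, 6); (1, 0, -2)
w1 = Bv₀ = (-9, 8, -1)
Requested component of w1: -1

-1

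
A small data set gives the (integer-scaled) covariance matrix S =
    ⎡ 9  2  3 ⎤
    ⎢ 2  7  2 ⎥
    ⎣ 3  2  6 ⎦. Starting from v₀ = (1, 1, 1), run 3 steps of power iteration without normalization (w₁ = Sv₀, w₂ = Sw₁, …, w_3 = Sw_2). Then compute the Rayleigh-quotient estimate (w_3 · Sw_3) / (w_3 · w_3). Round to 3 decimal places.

12.296

w1 = Sv₀ = (14, 11, 11)
w2 = Sw1 = (181, 127, 130)
w3 = Sw2 = (2273, 1511, 1577)
Sw3 = (28210, 18277, 19303)
w3·Sw3 = 2273·28210 + 1511·18277 + 1577·19303 = 122178708; w3·w3 = 2273·2273 + 1511·1511 + 1577·1577 = 9936579
λ ≈ 122178708/9936579 = 12.296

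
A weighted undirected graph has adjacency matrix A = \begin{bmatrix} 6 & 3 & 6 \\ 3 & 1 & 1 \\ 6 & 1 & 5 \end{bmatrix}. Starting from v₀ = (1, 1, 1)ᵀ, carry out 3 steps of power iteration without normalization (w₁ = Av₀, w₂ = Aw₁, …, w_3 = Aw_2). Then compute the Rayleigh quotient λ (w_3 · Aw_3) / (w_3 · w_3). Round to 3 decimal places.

λ ≈ 12.268

w1 = Av₀ = (6·1 + 3·1 + 6·1; 3·1 + 1·1 + 1·1; 6·1 + 1·1 + 5·1) = (15, 5, 12)
w2 = Aw1 = (6·15 + 3·5 + 6·12; 3·15 + 1·5 + 1·12; 6·15 + 1·5 + 5·12) = (177, 62, 155)
w3 = Aw2 = (2178, 748, 1899)
Aw3 = (26706, 9181, 23311)
w3·Aw3 = 2178·26706 + 748·9181 + 1899·23311 = 109300645; w3·w3 = 2178·2178 + 748·748 + 1899·1899 = 8909389
λ ≈ 109300645/8909389 = 12.268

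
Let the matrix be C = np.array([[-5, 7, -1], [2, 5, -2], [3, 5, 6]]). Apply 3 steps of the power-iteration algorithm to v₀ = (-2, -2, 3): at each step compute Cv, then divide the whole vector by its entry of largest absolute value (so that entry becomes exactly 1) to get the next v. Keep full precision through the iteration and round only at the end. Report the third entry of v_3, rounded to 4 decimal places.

Cv0 = (-7.00000, -20.00000, 2.00000); divide by -20.00000 → v1 = (0.35000, 1.00000, -0.10000)
Cv1 = (5.35000, 5.90000, 5.45000); divide by 5.90000 → v2 = (0.90678, 1.00000, 0.92373)
Cv2 = (1.54237, 4.96610, 13.26271); divide by 13.26271 → v3 = (0.11629, 0.37444, 1.00000)
Requested entry of v3: -1565/-1565 = 1.0000

1.0000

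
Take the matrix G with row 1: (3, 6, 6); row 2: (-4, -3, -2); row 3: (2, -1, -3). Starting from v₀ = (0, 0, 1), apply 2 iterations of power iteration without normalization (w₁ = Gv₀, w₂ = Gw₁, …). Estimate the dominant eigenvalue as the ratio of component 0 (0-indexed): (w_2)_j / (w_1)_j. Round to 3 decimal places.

w1 = Gv₀ = (3·0 + 6·0 + 6·1; (-4)·0 + (-3)·0 + (-2)·1; 2·0 + (-1)·0 + (-3)·1) = (6, -2, -3)
w2 = Gw1 = (3·6 + 6·(-2) + 6·(-3); (-4)·6 + (-3)·(-2) + (-2)·(-3); 2·6 + (-1)·(-2) + (-3)·(-3)) = (-12, -12, 23)
Ratio at component: -12 / 6 = -2.000

-2.000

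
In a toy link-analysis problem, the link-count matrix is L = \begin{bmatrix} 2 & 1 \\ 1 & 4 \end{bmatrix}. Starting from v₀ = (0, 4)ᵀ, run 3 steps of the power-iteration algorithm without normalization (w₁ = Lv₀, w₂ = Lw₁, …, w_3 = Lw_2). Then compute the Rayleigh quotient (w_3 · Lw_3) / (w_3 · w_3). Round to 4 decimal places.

4.4132

w1 = Lv₀ = (4, 16)
w2 = Lw1 = (24, 68)
w3 = Lw2 = (116, 296)
Lw3 = (528, 1300)
w3·Lw3 = 116·528 + 296·1300 = 446048; w3·w3 = 116·116 + 296·296 = 101072
λ ≈ 446048/101072 = 4.4132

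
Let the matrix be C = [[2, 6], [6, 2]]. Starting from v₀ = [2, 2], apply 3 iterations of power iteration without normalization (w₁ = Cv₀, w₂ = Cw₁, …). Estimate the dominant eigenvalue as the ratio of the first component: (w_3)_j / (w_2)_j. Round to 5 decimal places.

8.00000

w1 = Cv₀ = (2·2 + 6·2; 6·2 + 2·2) = (16, 16)
w2 = Cw1 = (2·16 + 6·16; 6·16 + 2·16) = (128, 128)
w3 = Cw2 = (1024, 1024)
Ratio at component: 1024 / 128 = 8.00000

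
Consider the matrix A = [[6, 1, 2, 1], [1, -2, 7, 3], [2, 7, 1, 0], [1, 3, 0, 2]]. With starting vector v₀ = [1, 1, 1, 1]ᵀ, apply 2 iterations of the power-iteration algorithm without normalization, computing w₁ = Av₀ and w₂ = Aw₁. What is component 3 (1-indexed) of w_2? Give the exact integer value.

93

w1 = Av₀ = (6·1 + 1·1 + 2·1 + 1·1; 1·1 + (-2)·1 + 7·1 + 3·1; 2·1 + 7·1 + 1·1 + 0·1; 1·1 + 3·1 + 0·1 + 2·1) = (10, 9, 10, 6)
w2 = Aw1 = (6·10 + 1·9 + 2·10 + 1·6; 1·10 + (-2)·9 + 7·10 + 3·6; 2·10 + 7·9 + 1·10 + 0·6; 1·10 + 3·9 + 0·10 + 2·6) = (95, 80, 93, 49)
The requested component of w2 is 93.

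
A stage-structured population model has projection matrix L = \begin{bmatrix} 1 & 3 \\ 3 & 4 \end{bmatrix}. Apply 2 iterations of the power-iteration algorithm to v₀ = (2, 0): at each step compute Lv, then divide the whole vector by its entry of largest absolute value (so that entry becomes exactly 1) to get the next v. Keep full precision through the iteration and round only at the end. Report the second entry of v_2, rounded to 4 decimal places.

Lv0 = (2.00000, 6.00000); divide by 6.00000 → v1 = (0.33333, 1.00000)
Lv1 = (3.33333, 5.00000); divide by 5.00000 → v2 = (0.66667, 1.00000)
Requested entry of v2: 30/30 = 1.0000

1.0000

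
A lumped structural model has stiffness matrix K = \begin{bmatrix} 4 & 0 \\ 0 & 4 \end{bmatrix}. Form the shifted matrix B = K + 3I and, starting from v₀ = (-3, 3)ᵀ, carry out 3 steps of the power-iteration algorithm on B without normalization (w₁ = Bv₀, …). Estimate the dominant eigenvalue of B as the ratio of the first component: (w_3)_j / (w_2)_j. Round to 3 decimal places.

μ ≈ 7.000

B = K + 3I has rows (7, 0); (0, 7)
w1 = Bv₀ = (7·(-3) + 0·3; 0·(-3) + 7·3) = (-21, 21)
w2 = Bw1 = (7·(-21) + 0·21; 0·(-21) + 7·21) = (-147, 147)
w3 = Bw2 = (-1029, 1029)
Ratio: -1029/-147 = 7.000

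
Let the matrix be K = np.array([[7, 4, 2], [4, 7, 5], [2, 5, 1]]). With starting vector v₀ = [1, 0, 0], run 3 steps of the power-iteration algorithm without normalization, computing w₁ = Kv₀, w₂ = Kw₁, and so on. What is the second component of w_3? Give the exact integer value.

w1 = Kv₀ = (7·1 + 4·0 + 2·0; 4·1 + 7·0 + 5·0; 2·1 + 5·0 + 1·0) = (7, 4, 2)
w2 = Kw1 = (7·7 + 4·4 + 2·2; 4·7 + 7·4 + 5·2; 2·7 + 5·4 + 1·2) = (69, 66, 36)
w3 = Kw2 = (819, 918, 504)
The requested component of w3 is 918.

918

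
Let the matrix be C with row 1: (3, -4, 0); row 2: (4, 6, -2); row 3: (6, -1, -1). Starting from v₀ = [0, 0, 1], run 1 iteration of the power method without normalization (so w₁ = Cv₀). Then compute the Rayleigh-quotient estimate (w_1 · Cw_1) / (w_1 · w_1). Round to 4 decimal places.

w1 = Cv₀ = (3·0 + (-4)·0 + 0·1; 4·0 + 6·0 + (-2)·1; 6·0 + (-1)·0 + (-1)·1) = (0, -2, -1)
Cw1 = (8, -10, 3)
w1·Cw1 = 0·8 + (-2)·(-10) + (-1)·3 = 17; w1·w1 = 0·0 + (-2)·(-2) + (-1)·(-1) = 5
λ ≈ 17/5 = 3.4000

3.4000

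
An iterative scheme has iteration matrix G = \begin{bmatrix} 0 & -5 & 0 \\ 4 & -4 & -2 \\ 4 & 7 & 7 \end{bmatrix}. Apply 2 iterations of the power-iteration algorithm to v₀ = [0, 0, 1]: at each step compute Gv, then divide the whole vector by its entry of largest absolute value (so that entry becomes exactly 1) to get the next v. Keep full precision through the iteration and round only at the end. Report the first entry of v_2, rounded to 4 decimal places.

Gv0 = (0.00000, -2.00000, 7.00000); divide by 7.00000 → v1 = (0.00000, -0.28571, 1.00000)
Gv1 = (1.42857, -0.85714, 5.00000); divide by 5.00000 → v2 = (0.28571, -0.17143, 1.00000)
Requested entry of v2: 10/35 = 0.2857

0.2857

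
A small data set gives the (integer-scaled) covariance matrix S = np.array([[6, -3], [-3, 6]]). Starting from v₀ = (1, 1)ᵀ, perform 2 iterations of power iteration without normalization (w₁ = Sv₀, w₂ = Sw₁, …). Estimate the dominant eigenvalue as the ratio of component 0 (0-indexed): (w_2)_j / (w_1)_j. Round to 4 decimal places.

w1 = Sv₀ = (3, 3)
w2 = Sw1 = (9, 9)
Ratio at component: 9 / 3 = 3.0000

3.0000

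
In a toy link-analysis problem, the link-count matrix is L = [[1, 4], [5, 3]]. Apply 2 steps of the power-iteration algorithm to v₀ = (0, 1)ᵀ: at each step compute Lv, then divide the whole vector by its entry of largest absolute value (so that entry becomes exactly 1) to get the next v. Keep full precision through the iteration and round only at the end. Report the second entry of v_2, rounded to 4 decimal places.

Lv0 = (4.00000, 3.00000); divide by 4.00000 → v1 = (1.00000, 0.75000)
Lv1 = (4.00000, 7.25000); divide by 7.25000 → v2 = (0.55172, 1.00000)
Requested entry of v2: 29/29 = 1.0000

1.0000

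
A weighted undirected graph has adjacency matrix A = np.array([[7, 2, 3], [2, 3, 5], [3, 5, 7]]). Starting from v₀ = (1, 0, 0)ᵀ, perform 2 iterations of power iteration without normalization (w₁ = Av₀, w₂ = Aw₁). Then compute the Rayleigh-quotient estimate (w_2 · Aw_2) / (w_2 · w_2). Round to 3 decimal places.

w1 = Av₀ = (7, 2, 3)
w2 = Aw1 = (62, 35, 52)
Aw2 = (660, 489, 725)
w2·Aw2 = 62·660 + 35·489 + 52·725 = 95735; w2·w2 = 62·62 + 35·35 + 52·52 = 7773
λ ≈ 95735/7773 = 12.316

12.316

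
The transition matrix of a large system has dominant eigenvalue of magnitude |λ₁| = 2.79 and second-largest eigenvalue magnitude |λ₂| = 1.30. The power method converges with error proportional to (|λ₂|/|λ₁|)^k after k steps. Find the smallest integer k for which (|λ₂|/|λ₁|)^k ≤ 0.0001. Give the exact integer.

|λ₂/λ₁| = 1.30/2.79 = 0.46595
Need k ≥ ln(0.0001) / ln(0.46595) = -9.2103 / -0.7637 ≈ 12.061
Smallest integer k satisfying the bound: 13

13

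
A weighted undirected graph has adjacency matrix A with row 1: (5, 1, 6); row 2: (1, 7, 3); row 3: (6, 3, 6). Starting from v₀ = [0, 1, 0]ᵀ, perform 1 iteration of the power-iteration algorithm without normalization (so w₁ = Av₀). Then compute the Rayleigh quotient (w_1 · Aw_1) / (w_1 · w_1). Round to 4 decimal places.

9.7966

w1 = Av₀ = (5·0 + 1·1 + 6·0; 1·0 + 7·1 + 3·0; 6·0 + 3·1 + 6·0) = (1, 7, 3)
Aw1 = (30, 59, 45)
w1·Aw1 = 1·30 + 7·59 + 3·45 = 578; w1·w1 = 1·1 + 7·7 + 3·3 = 59
λ ≈ 578/59 = 9.7966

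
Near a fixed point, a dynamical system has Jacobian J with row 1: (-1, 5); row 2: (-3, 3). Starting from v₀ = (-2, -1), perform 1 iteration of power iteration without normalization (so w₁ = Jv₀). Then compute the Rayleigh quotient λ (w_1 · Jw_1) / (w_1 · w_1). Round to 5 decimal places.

λ ≈ 0.00000

w1 = Jv₀ = ((-1)·(-2) + 5·(-1); (-3)·(-2) + 3·(-1)) = (-3, 3)
Jw1 = (18, 18)
w1·Jw1 = (-3)·18 + 3·18 = 0; w1·w1 = (-3)·(-3) + 3·3 = 18
λ ≈ 0/18 = 0.00000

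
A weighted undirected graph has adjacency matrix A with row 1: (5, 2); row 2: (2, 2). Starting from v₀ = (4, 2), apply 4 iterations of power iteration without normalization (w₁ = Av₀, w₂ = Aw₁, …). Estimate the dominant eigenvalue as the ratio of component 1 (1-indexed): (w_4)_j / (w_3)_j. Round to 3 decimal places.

w1 = Av₀ = (24, 12)
w2 = Aw1 = (144, 72)
w3 = Aw2 = (864, 432)
w4 = Aw3 = (5184, 2592)
Ratio at component: 5184 / 864 = 6.000

6.000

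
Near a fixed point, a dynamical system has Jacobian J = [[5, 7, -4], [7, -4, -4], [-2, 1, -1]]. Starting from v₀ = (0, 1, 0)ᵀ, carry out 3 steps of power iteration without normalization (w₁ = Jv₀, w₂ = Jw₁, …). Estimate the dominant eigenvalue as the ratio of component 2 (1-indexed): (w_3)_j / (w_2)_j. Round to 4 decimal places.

λ ≈ -2.4098

w1 = Jv₀ = (5·0 + 7·1 + (-4)·0; 7·0 + (-4)·1 + (-4)·0; (-2)·0 + 1·1 + (-1)·0) = (7, -4, 1)
w2 = Jw1 = (5·7 + 7·(-4) + (-4)·1; 7·7 + (-4)·(-4) + (-4)·1; (-2)·7 + 1·(-4) + (-1)·1) = (3, 61, -19)
w3 = Jw2 = (518, -147, 74)
Ratio at component: -147 / 61 = -2.4098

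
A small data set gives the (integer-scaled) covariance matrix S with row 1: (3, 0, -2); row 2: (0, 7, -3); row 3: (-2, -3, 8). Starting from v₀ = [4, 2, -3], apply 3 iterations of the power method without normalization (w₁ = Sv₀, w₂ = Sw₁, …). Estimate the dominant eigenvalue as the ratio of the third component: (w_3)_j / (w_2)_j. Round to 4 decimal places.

w1 = Sv₀ = (3·4 + 0·2 + (-2)·(-3); 0·4 + 7·2 + (-3)·(-3); (-2)·4 + (-3)·2 + 8·(-3)) = (18, 23, -38)
w2 = Sw1 = (3·18 + 0·23 + (-2)·(-38); 0·18 + 7·23 + (-3)·(-38); (-2)·18 + (-3)·23 + 8·(-38)) = (130, 275, -409)
w3 = Sw2 = (1208, 3152, -4357)
Ratio at component: -4357 / -409 = 10.6528

10.6528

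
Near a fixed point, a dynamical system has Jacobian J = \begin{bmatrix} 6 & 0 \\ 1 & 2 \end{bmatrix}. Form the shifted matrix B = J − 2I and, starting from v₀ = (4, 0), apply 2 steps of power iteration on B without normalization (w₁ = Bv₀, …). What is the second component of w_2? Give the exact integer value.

B = J − 2I has rows (4, 0); (1, 0)
w1 = Bv₀ = (4·4 + 0·0; 1·4 + 0·0) = (16, 4)
w2 = Bw1 = (4·16 + 0·4; 1·16 + 0·4) = (64, 16)
Requested component of w2: 16

16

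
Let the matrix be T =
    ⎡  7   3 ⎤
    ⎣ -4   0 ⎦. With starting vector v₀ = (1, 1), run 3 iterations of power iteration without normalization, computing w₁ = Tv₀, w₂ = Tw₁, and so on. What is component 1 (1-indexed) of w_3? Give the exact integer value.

w1 = Tv₀ = (7·1 + 3·1; (-4)·1 + 0·1) = (10, -4)
w2 = Tw1 = (7·10 + 3·(-4); (-4)·10 + 0·(-4)) = (58, -40)
w3 = Tw2 = (286, -232)
The requested component of w3 is 286.

286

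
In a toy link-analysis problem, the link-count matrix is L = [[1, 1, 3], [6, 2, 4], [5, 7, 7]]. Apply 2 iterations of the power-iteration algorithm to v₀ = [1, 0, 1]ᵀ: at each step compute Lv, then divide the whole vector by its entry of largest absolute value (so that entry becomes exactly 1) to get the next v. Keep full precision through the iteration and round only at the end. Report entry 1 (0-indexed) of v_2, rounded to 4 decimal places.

0.5287

Lv0 = (4.00000, 10.00000, 12.00000); divide by 12.00000 → v1 = (0.33333, 0.83333, 1.00000)
Lv1 = (4.16667, 7.66667, 14.50000); divide by 14.50000 → v2 = (0.28736, 0.52874, 1.00000)
Requested entry of v2: 92/174 = 0.5287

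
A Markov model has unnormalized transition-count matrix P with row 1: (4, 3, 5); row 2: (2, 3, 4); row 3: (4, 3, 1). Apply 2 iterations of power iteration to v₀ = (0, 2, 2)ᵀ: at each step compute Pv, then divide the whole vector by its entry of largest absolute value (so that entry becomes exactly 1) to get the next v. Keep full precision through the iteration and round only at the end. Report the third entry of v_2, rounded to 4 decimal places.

Pv0 = (16.00000, 14.00000, 8.00000); divide by 16.00000 → v1 = (1.00000, 0.87500, 0.50000)
Pv1 = (9.12500, 6.62500, 7.12500); divide by 9.12500 → v2 = (1.00000, 0.72603, 0.78082)
Requested entry of v2: 114/146 = 0.7808

0.7808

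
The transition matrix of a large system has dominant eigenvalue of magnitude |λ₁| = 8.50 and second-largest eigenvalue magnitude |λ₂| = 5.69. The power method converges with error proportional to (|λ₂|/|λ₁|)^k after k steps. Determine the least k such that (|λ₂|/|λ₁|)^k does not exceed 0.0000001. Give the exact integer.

41

|λ₂/λ₁| = 5.69/8.50 = 0.66941
Need k ≥ ln(0.0000001) / ln(0.66941) = -16.1181 / -0.4014 ≈ 40.159
Smallest integer k satisfying the bound: 41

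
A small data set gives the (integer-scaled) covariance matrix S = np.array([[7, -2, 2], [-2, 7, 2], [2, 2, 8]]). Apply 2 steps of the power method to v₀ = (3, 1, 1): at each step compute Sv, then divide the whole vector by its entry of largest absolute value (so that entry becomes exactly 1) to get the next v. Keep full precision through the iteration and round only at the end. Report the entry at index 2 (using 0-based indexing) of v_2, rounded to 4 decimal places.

1.0000

Sv0 = (21.00000, 3.00000, 16.00000); divide by 21.00000 → v1 = (1.00000, 0.14286, 0.76190)
Sv1 = (8.23810, 0.52381, 8.38095); divide by 8.38095 → v2 = (0.98295, 0.06250, 1.00000)
Requested entry of v2: 176/176 = 1.0000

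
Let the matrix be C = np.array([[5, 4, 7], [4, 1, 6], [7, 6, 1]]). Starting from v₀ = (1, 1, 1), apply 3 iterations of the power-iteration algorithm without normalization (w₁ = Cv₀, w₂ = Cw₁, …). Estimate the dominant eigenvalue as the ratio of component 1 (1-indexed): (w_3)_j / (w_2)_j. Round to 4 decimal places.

w1 = Cv₀ = (16, 11, 14)
w2 = Cw1 = (222, 159, 192)
w3 = Cw2 = (3090, 2199, 2700)
Ratio at component: 3090 / 222 = 13.9189

13.9189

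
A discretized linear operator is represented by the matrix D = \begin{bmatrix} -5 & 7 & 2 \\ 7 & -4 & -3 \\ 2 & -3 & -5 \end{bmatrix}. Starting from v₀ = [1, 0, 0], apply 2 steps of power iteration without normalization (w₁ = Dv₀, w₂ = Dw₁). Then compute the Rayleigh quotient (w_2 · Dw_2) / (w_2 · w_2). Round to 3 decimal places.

w1 = Dv₀ = (-5, 7, 2)
w2 = Dw1 = (78, -69, -41)
Dw2 = (-955, 945, 568)
w2·Dw2 = 78·(-955) + (-69)·945 + (-41)·568 = -162983; w2·w2 = 78·78 + (-69)·(-69) + (-41)·(-41) = 12526
λ ≈ -162983/12526 = -13.012

-13.012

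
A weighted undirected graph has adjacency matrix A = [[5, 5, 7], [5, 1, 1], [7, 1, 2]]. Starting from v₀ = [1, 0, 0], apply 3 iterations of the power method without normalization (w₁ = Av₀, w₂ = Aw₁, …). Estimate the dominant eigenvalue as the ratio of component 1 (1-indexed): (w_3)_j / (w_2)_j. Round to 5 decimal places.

w1 = Av₀ = (5, 5, 7)
w2 = Aw1 = (99, 37, 54)
w3 = Aw2 = (1058, 586, 838)
Ratio at component: 1058 / 99 = 10.68687

10.68687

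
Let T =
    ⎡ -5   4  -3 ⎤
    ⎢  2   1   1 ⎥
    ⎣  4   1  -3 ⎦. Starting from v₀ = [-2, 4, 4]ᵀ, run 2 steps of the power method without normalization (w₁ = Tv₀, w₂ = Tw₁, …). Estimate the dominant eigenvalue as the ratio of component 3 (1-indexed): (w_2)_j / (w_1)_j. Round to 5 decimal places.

w1 = Tv₀ = (14, 4, -16)
w2 = Tw1 = (-6, 16, 108)
Ratio at component: 108 / -16 = -6.75000

-6.75000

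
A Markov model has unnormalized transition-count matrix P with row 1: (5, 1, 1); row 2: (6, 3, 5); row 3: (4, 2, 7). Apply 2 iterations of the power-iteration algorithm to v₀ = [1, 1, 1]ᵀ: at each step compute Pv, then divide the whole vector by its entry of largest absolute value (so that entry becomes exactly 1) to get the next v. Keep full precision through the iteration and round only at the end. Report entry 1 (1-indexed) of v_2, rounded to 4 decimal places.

0.4161

Pv0 = (7.00000, 14.00000, 13.00000); divide by 14.00000 → v1 = (0.50000, 1.00000, 0.92857)
Pv1 = (4.42857, 10.64286, 10.50000); divide by 10.64286 → v2 = (0.41611, 1.00000, 0.98658)
Requested entry of v2: 62/149 = 0.4161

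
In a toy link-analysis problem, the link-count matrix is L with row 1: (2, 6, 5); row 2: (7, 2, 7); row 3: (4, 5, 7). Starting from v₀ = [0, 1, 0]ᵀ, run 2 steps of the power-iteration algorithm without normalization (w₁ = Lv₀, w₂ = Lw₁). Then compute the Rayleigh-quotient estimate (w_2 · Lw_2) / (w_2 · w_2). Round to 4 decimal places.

λ ≈ 14.5992

w1 = Lv₀ = (2·0 + 6·1 + 5·0; 7·0 + 2·1 + 7·0; 4·0 + 5·1 + 7·0) = (6, 2, 5)
w2 = Lw1 = (2·6 + 6·2 + 5·5; 7·6 + 2·2 + 7·5; 4·6 + 5·2 + 7·5) = (49, 81, 69)
Lw2 = (929, 988, 1084)
w2·Lw2 = 49·929 + 81·988 + 69·1084 = 200345; w2·w2 = 49·49 + 81·81 + 69·69 = 13723
λ ≈ 200345/13723 = 14.5992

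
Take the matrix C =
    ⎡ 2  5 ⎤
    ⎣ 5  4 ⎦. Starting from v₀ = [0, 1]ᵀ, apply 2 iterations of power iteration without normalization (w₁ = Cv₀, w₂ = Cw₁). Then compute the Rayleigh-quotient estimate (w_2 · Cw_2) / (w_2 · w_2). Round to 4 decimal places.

w1 = Cv₀ = (5, 4)
w2 = Cw1 = (30, 41)
Cw2 = (265, 314)
w2·Cw2 = 30·265 + 41·314 = 20824; w2·w2 = 30·30 + 41·41 = 2581
λ ≈ 20824/2581 = 8.0682

8.0682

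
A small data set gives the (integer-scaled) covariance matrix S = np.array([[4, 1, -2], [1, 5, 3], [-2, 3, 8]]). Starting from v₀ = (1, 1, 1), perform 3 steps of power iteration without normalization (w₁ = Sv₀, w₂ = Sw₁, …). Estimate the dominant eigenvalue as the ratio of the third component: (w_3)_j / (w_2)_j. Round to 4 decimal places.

10.3548

w1 = Sv₀ = (3, 9, 9)
w2 = Sw1 = (3, 75, 93)
w3 = Sw2 = (-99, 657, 963)
Ratio at component: 963 / 93 = 10.3548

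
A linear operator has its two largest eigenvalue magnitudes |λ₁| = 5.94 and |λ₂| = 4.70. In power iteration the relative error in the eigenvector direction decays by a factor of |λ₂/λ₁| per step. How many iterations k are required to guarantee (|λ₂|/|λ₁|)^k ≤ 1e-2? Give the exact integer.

20

|λ₂/λ₁| = 4.70/5.94 = 0.79125
Need k ≥ ln(1e-2) / ln(0.79125) = -4.6052 / -0.2341 ≈ 19.668
Smallest integer k satisfying the bound: 20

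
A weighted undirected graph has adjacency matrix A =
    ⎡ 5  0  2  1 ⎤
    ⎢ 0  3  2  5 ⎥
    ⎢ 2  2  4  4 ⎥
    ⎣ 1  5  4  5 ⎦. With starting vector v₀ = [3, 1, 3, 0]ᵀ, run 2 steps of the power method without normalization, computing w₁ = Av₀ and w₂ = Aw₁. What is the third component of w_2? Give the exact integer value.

220

w1 = Av₀ = (5·3 + 0·1 + 2·3 + 1·0; 0·3 + 3·1 + 2·3 + 5·0; 2·3 + 2·1 + 4·3 + 4·0; 1·3 + 5·1 + 4·3 + 5·0) = (21, 9, 20, 20)
w2 = Aw1 = (5·21 + 0·9 + 2·20 + 1·20; 0·21 + 3·9 + 2·20 + 5·20; 2·21 + 2·9 + 4·20 + 4·20; 1·21 + 5·9 + 4·20 + 5·20) = (165, 167, 220, 246)
The requested component of w2 is 220.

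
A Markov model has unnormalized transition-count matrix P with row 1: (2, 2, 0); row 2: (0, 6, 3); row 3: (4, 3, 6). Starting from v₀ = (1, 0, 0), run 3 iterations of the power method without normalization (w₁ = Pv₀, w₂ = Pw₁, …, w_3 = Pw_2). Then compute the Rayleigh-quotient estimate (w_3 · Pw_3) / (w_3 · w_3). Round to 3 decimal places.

w1 = Pv₀ = (2, 0, 4)
w2 = Pw1 = (4, 12, 32)
w3 = Pw2 = (32, 168, 244)
Pw3 = (400, 1740, 2096)
w3·Pw3 = 32·400 + 168·1740 + 244·2096 = 816544; w3·w3 = 32·32 + 168·168 + 244·244 = 88784
λ ≈ 816544/88784 = 9.197

9.197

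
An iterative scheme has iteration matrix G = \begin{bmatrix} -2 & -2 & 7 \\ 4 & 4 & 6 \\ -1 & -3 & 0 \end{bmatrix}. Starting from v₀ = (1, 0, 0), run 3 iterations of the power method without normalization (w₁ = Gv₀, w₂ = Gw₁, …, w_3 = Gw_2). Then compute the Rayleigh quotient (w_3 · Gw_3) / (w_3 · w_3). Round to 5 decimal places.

w1 = Gv₀ = (-2, 4, -1)
w2 = Gw1 = (-11, 2, -10)
w3 = Gw2 = (-52, -96, 5)
Gw3 = (331, -562, 340)
w3·Gw3 = (-52)·331 + (-96)·(-562) + 5·340 = 38440; w3·w3 = (-52)·(-52) + (-96)·(-96) + 5·5 = 11945
λ ≈ 38440/11945 = 3.21808

λ ≈ 3.21808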